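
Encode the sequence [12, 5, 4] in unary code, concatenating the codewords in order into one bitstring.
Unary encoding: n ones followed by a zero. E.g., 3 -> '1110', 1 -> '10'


Encode each number as n ones followed by a terminating 0:
  12 -> 1111111111110 (13 bits)
  5 -> 111110 (6 bits)
  4 -> 11110 (5 bits)
Total length = 13 + 6 + 5 = 24 bits.

Unary([12, 5, 4]) = 111111111111011111011110 (24 bits)


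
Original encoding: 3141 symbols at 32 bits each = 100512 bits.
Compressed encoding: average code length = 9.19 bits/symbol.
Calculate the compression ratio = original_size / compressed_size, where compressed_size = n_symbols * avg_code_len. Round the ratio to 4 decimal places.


original_size = n_symbols * orig_bits = 3141 * 32 = 100512 bits
compressed_size = n_symbols * avg_code_len = 3141 * 9.19 = 28865.79 bits
ratio = original_size / compressed_size = 100512 / 28865.79 = 3.482

Compression ratio = 3.482


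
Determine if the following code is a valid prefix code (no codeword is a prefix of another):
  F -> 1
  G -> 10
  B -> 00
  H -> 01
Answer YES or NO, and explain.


Checking each pair (does one codeword prefix another?):
  F='1' vs G='10': prefix -- VIOLATION

NO -- this is NOT a valid prefix code. F (1) is a prefix of G (10).


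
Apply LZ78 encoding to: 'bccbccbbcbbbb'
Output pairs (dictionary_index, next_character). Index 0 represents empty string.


LZ78 encoding steps:
Dictionary: {0: ''}
Step 1: w='' (idx 0), next='b' -> output (0, 'b'), add 'b' as idx 1
Step 2: w='' (idx 0), next='c' -> output (0, 'c'), add 'c' as idx 2
Step 3: w='c' (idx 2), next='b' -> output (2, 'b'), add 'cb' as idx 3
Step 4: w='c' (idx 2), next='c' -> output (2, 'c'), add 'cc' as idx 4
Step 5: w='b' (idx 1), next='b' -> output (1, 'b'), add 'bb' as idx 5
Step 6: w='cb' (idx 3), next='b' -> output (3, 'b'), add 'cbb' as idx 6
Step 7: w='bb' (idx 5), end of input -> output (5, '')


Encoded: [(0, 'b'), (0, 'c'), (2, 'b'), (2, 'c'), (1, 'b'), (3, 'b'), (5, '')]


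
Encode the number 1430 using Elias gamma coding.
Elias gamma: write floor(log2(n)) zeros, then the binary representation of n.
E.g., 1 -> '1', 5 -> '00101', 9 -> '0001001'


num_bits = floor(log2(1430)) + 1 = 11
leading_zeros = num_bits - 1 = 10
binary(1430) = 10110010110

Elias gamma(1430) = '0000000000' + '10110010110' = 000000000010110010110 (21 bits)


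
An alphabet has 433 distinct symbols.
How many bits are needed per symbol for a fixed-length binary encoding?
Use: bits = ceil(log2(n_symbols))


log2(433) = 8.7582
Bracket: 2^8 = 256 < 433 <= 2^9 = 512
So ceil(log2(433)) = 9

bits = ceil(log2(433)) = ceil(8.7582) = 9 bits


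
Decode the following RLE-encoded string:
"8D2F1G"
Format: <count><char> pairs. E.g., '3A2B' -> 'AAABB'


Expanding each <count><char> pair:
  8D -> 'DDDDDDDD'
  2F -> 'FF'
  1G -> 'G'

Decoded = DDDDDDDDFFG


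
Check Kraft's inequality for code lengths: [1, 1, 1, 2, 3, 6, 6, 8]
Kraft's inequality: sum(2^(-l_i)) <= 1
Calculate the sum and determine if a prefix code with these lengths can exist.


Sum = 2^(-1) + 2^(-1) + 2^(-1) + 2^(-2) + 2^(-3) + 2^(-6) + 2^(-6) + 2^(-8)
    = 0.5 + 0.5 + 0.5 + 0.25 + 0.125 + 0.015625 + 0.015625 + 0.00390625
    = 489/256 = 1.91015625
Since 1.91015625 > 1, Kraft's inequality is NOT satisfied.
A prefix code with these lengths CANNOT exist.

Kraft sum = 1.91015625. Not satisfied.


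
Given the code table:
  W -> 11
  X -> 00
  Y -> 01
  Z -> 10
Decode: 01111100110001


Decoding:
01 -> Y
11 -> W
11 -> W
00 -> X
11 -> W
00 -> X
01 -> Y


Result: YWWXWXY


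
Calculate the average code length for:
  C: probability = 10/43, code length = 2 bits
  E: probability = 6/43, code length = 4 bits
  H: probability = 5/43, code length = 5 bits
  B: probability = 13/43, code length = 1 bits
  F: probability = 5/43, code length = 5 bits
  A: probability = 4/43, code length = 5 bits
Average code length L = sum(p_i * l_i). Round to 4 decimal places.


Weighted contributions p_i * l_i:
  C: (10/43) * 2 = 20/43
  E: (6/43) * 4 = 24/43
  H: (5/43) * 5 = 25/43
  B: (13/43) * 1 = 13/43
  F: (5/43) * 5 = 25/43
  A: (4/43) * 5 = 20/43
Sum = (20 + 24 + 25 + 13 + 25 + 20)/43 = 127/43

L = 127/43 = 2.9535 bits/symbol


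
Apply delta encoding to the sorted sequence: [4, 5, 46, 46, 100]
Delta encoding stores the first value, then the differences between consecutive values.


First value: 4
Deltas:
  5 - 4 = 1
  46 - 5 = 41
  46 - 46 = 0
  100 - 46 = 54


Delta encoded: [4, 1, 41, 0, 54]


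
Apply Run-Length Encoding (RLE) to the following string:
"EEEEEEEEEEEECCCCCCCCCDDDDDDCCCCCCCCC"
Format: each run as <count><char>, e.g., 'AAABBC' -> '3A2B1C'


Scanning runs left to right:
  i=0: run of 'E' x 12 -> '12E'
  i=12: run of 'C' x 9 -> '9C'
  i=21: run of 'D' x 6 -> '6D'
  i=27: run of 'C' x 9 -> '9C'

RLE = 12E9C6D9C


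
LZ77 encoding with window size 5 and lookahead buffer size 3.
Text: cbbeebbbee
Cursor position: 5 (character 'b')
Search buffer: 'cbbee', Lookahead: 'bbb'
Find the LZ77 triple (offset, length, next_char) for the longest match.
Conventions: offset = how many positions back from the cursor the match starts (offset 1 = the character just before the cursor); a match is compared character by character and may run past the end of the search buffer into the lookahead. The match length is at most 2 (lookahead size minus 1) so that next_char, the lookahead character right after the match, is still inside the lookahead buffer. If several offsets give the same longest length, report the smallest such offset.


Try each offset into the search buffer:
  offset=1 (pos 4, char 'e'): match length 0
  offset=2 (pos 3, char 'e'): match length 0
  offset=3 (pos 2, char 'b'): match length 1
  offset=4 (pos 1, char 'b'): match length 2
  offset=5 (pos 0, char 'c'): match length 0
Longest match has length 2 at offset 4.
next_char = character at position 5 + 2 = 7 -> 'b'

Best match: offset=4, length=2 (matching 'bb' starting at position 1)
LZ77 triple: (4, 2, 'b')


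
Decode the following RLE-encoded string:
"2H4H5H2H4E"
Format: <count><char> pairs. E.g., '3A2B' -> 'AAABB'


Expanding each <count><char> pair:
  2H -> 'HH'
  4H -> 'HHHH'
  5H -> 'HHHHH'
  2H -> 'HH'
  4E -> 'EEEE'

Decoded = HHHHHHHHHHHHHEEEE


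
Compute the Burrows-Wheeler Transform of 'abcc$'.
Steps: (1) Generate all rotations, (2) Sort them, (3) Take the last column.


Rotations (sorted):
  0: $abcc -> last char: c
  1: abcc$ -> last char: $
  2: bcc$a -> last char: a
  3: c$abc -> last char: c
  4: cc$ab -> last char: b


BWT = c$acb


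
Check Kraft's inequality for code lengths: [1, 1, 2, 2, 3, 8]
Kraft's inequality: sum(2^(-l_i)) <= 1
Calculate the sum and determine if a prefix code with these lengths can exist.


Sum = 2^(-1) + 2^(-1) + 2^(-2) + 2^(-2) + 2^(-3) + 2^(-8)
    = 0.5 + 0.5 + 0.25 + 0.25 + 0.125 + 0.00390625
    = 417/256 = 1.62890625
Since 1.62890625 > 1, Kraft's inequality is NOT satisfied.
A prefix code with these lengths CANNOT exist.

Kraft sum = 1.62890625. Not satisfied.


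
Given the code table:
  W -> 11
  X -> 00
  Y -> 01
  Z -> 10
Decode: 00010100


Decoding:
00 -> X
01 -> Y
01 -> Y
00 -> X


Result: XYYX


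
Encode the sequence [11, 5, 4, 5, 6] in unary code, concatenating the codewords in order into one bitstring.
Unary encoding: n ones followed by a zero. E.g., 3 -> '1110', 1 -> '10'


Encode each number as n ones followed by a terminating 0:
  11 -> 111111111110 (12 bits)
  5 -> 111110 (6 bits)
  4 -> 11110 (5 bits)
  5 -> 111110 (6 bits)
  6 -> 1111110 (7 bits)
Total length = 12 + 6 + 5 + 6 + 7 = 36 bits.

Unary([11, 5, 4, 5, 6]) = 111111111110111110111101111101111110 (36 bits)


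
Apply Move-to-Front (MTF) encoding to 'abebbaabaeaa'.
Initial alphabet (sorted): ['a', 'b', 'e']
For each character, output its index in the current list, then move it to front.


MTF encoding:
'a': index 0 in ['a', 'b', 'e'] -> ['a', 'b', 'e']
'b': index 1 in ['a', 'b', 'e'] -> ['b', 'a', 'e']
'e': index 2 in ['b', 'a', 'e'] -> ['e', 'b', 'a']
'b': index 1 in ['e', 'b', 'a'] -> ['b', 'e', 'a']
'b': index 0 in ['b', 'e', 'a'] -> ['b', 'e', 'a']
'a': index 2 in ['b', 'e', 'a'] -> ['a', 'b', 'e']
'a': index 0 in ['a', 'b', 'e'] -> ['a', 'b', 'e']
'b': index 1 in ['a', 'b', 'e'] -> ['b', 'a', 'e']
'a': index 1 in ['b', 'a', 'e'] -> ['a', 'b', 'e']
'e': index 2 in ['a', 'b', 'e'] -> ['e', 'a', 'b']
'a': index 1 in ['e', 'a', 'b'] -> ['a', 'e', 'b']
'a': index 0 in ['a', 'e', 'b'] -> ['a', 'e', 'b']


Output: [0, 1, 2, 1, 0, 2, 0, 1, 1, 2, 1, 0]


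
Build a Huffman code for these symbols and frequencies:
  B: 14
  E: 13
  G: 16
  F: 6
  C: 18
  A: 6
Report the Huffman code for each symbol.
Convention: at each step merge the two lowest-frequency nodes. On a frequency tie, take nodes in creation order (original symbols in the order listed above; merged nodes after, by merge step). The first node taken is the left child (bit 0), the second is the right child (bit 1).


Huffman tree construction:
Step 1: Merge F(6) + A(6) = 12
Step 2: Merge (F+A)(12) + E(13) = 25
Step 3: Merge B(14) + G(16) = 30
Step 4: Merge C(18) + ((F+A)+E)(25) = 43
Step 5: Merge (B+G)(30) + (C+((F+A)+E))(43) = 73
Read each symbol's code off the tree from the root (left child = 0, right child = 1).

Codes:
  B: 00 (length 2)
  E: 111 (length 3)
  G: 01 (length 2)
  F: 1100 (length 4)
  C: 10 (length 2)
  A: 1101 (length 4)
Average code length: 183/73 = 2.5068 bits/symbol


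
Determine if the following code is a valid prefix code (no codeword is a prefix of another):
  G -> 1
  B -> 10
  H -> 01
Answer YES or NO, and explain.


Checking each pair (does one codeword prefix another?):
  G='1' vs B='10': prefix -- VIOLATION

NO -- this is NOT a valid prefix code. G (1) is a prefix of B (10).


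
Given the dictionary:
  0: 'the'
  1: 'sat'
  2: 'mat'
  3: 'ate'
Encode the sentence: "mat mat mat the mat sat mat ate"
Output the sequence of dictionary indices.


Look up each word in the dictionary:
  'mat' -> 2
  'mat' -> 2
  'mat' -> 2
  'the' -> 0
  'mat' -> 2
  'sat' -> 1
  'mat' -> 2
  'ate' -> 3

Encoded: [2, 2, 2, 0, 2, 1, 2, 3]


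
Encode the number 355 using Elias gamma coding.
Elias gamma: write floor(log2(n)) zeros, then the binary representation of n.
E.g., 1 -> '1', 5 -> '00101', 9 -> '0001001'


num_bits = floor(log2(355)) + 1 = 9
leading_zeros = num_bits - 1 = 8
binary(355) = 101100011

Elias gamma(355) = '00000000' + '101100011' = 00000000101100011 (17 bits)


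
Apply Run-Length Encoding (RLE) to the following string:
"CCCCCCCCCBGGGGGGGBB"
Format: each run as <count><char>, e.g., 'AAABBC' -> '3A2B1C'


Scanning runs left to right:
  i=0: run of 'C' x 9 -> '9C'
  i=9: run of 'B' x 1 -> '1B'
  i=10: run of 'G' x 7 -> '7G'
  i=17: run of 'B' x 2 -> '2B'

RLE = 9C1B7G2B


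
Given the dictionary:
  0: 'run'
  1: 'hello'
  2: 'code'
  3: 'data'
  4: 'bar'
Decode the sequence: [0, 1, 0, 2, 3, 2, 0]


Look up each index in the dictionary:
  0 -> 'run'
  1 -> 'hello'
  0 -> 'run'
  2 -> 'code'
  3 -> 'data'
  2 -> 'code'
  0 -> 'run'

Decoded: "run hello run code data code run"


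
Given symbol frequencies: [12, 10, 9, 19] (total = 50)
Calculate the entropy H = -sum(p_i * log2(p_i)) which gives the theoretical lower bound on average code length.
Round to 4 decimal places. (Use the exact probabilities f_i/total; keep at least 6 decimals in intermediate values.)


Per-symbol terms -p_i * log2(p_i) with p_i = f_i/50:
  p = 12/50 = 0.240000: log2(p) = -2.058894, -p*log2(p) = 0.494134
  p = 10/50 = 0.200000: log2(p) = -2.321928, -p*log2(p) = 0.464386
  p = 9/50 = 0.180000: log2(p) = -2.473931, -p*log2(p) = 0.445308
  p = 19/50 = 0.380000: log2(p) = -1.395929, -p*log2(p) = 0.530453
H = 0.494134 + 0.464386 + 0.445308 + 0.530453 = 1.934281

H = 1.9343 bits/symbol


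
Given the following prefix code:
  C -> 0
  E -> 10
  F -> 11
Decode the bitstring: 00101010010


Decoding step by step:
Bits 0 -> C
Bits 0 -> C
Bits 10 -> E
Bits 10 -> E
Bits 10 -> E
Bits 0 -> C
Bits 10 -> E


Decoded message: CCEEECE


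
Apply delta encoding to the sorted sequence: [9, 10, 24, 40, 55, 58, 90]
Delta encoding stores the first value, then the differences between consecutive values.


First value: 9
Deltas:
  10 - 9 = 1
  24 - 10 = 14
  40 - 24 = 16
  55 - 40 = 15
  58 - 55 = 3
  90 - 58 = 32


Delta encoded: [9, 1, 14, 16, 15, 3, 32]


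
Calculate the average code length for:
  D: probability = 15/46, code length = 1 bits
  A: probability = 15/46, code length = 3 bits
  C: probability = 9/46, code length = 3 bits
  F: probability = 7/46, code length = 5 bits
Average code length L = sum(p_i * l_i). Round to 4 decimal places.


Weighted contributions p_i * l_i:
  D: (15/46) * 1 = 15/46
  A: (15/46) * 3 = 45/46
  C: (9/46) * 3 = 27/46
  F: (7/46) * 5 = 35/46
Sum = (15 + 45 + 27 + 35)/46 = 122/46

L = 122/46 = 2.6522 bits/symbol


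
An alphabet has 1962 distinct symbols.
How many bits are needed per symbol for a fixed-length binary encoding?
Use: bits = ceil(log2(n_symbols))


log2(1962) = 10.9381
Bracket: 2^10 = 1024 < 1962 <= 2^11 = 2048
So ceil(log2(1962)) = 11

bits = ceil(log2(1962)) = ceil(10.9381) = 11 bits


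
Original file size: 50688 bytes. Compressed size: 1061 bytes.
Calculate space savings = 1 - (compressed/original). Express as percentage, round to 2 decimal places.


ratio = compressed/original = 1061/50688 = 0.020932
savings = 1 - ratio = 1 - 0.020932 = 0.979068
as a percentage: 0.979068 * 100 = 97.91%

Space savings = 1 - 1061/50688 = 97.91%


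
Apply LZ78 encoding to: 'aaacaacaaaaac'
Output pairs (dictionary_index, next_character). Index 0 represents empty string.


LZ78 encoding steps:
Dictionary: {0: ''}
Step 1: w='' (idx 0), next='a' -> output (0, 'a'), add 'a' as idx 1
Step 2: w='a' (idx 1), next='a' -> output (1, 'a'), add 'aa' as idx 2
Step 3: w='' (idx 0), next='c' -> output (0, 'c'), add 'c' as idx 3
Step 4: w='aa' (idx 2), next='c' -> output (2, 'c'), add 'aac' as idx 4
Step 5: w='aa' (idx 2), next='a' -> output (2, 'a'), add 'aaa' as idx 5
Step 6: w='aac' (idx 4), end of input -> output (4, '')


Encoded: [(0, 'a'), (1, 'a'), (0, 'c'), (2, 'c'), (2, 'a'), (4, '')]


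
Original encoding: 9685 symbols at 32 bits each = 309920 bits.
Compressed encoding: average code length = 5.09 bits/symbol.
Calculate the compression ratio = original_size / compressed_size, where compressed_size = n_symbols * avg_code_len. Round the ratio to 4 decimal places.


original_size = n_symbols * orig_bits = 9685 * 32 = 309920 bits
compressed_size = n_symbols * avg_code_len = 9685 * 5.09 = 49296.65 bits
ratio = original_size / compressed_size = 309920 / 49296.65 = 6.2868

Compression ratio = 6.2868


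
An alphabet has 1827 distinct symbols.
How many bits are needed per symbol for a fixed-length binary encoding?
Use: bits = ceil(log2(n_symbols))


log2(1827) = 10.8353
Bracket: 2^10 = 1024 < 1827 <= 2^11 = 2048
So ceil(log2(1827)) = 11

bits = ceil(log2(1827)) = ceil(10.8353) = 11 bits


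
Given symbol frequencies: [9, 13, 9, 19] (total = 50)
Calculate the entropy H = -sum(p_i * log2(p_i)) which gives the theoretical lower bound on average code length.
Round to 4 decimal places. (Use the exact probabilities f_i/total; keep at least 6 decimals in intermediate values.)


Per-symbol terms -p_i * log2(p_i) with p_i = f_i/50:
  p = 9/50 = 0.180000: log2(p) = -2.473931, -p*log2(p) = 0.445308
  p = 13/50 = 0.260000: log2(p) = -1.943416, -p*log2(p) = 0.505288
  p = 9/50 = 0.180000: log2(p) = -2.473931, -p*log2(p) = 0.445308
  p = 19/50 = 0.380000: log2(p) = -1.395929, -p*log2(p) = 0.530453
H = 0.445308 + 0.505288 + 0.445308 + 0.530453 = 1.926357

H = 1.9264 bits/symbol


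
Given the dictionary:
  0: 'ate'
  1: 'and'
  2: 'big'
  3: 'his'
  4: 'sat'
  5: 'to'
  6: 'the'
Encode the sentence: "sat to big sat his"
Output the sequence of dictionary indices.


Look up each word in the dictionary:
  'sat' -> 4
  'to' -> 5
  'big' -> 2
  'sat' -> 4
  'his' -> 3

Encoded: [4, 5, 2, 4, 3]


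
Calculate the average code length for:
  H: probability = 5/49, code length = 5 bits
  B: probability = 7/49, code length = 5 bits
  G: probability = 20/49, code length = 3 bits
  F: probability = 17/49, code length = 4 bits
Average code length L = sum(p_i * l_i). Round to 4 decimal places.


Weighted contributions p_i * l_i:
  H: (5/49) * 5 = 25/49
  B: (7/49) * 5 = 35/49
  G: (20/49) * 3 = 60/49
  F: (17/49) * 4 = 68/49
Sum = (25 + 35 + 60 + 68)/49 = 188/49

L = 188/49 = 3.8367 bits/symbol


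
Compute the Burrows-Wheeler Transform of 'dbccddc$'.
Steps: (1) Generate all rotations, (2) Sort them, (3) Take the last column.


Rotations (sorted):
  0: $dbccddc -> last char: c
  1: bccddc$d -> last char: d
  2: c$dbccdd -> last char: d
  3: ccddc$db -> last char: b
  4: cddc$dbc -> last char: c
  5: dbccddc$ -> last char: $
  6: dc$dbccd -> last char: d
  7: ddc$dbcc -> last char: c


BWT = cddbc$dc


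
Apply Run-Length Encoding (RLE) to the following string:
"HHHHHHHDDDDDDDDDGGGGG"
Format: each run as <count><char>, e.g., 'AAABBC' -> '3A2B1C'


Scanning runs left to right:
  i=0: run of 'H' x 7 -> '7H'
  i=7: run of 'D' x 9 -> '9D'
  i=16: run of 'G' x 5 -> '5G'

RLE = 7H9D5G


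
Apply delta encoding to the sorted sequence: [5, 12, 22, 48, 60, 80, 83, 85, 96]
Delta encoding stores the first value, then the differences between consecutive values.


First value: 5
Deltas:
  12 - 5 = 7
  22 - 12 = 10
  48 - 22 = 26
  60 - 48 = 12
  80 - 60 = 20
  83 - 80 = 3
  85 - 83 = 2
  96 - 85 = 11


Delta encoded: [5, 7, 10, 26, 12, 20, 3, 2, 11]


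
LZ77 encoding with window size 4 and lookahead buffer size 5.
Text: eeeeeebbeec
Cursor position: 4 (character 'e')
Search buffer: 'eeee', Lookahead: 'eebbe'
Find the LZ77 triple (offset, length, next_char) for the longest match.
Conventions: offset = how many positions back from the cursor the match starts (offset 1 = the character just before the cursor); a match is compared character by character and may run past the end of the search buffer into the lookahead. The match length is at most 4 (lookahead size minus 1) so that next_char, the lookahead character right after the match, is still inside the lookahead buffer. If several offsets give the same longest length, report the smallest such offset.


Try each offset into the search buffer:
  offset=1 (pos 3, char 'e'): match length 2
  offset=2 (pos 2, char 'e'): match length 2
  offset=3 (pos 1, char 'e'): match length 2
  offset=4 (pos 0, char 'e'): match length 2
Longest match has length 2, found at offsets 1, 2, 3, 4; take the smallest, offset 1.
next_char = character at position 4 + 2 = 6 -> 'b'

Best match: offset=1, length=2 (matching 'ee' starting at position 3)
LZ77 triple: (1, 2, 'b')


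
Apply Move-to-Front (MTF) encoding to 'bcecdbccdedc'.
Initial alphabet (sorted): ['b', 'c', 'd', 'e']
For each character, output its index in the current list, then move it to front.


MTF encoding:
'b': index 0 in ['b', 'c', 'd', 'e'] -> ['b', 'c', 'd', 'e']
'c': index 1 in ['b', 'c', 'd', 'e'] -> ['c', 'b', 'd', 'e']
'e': index 3 in ['c', 'b', 'd', 'e'] -> ['e', 'c', 'b', 'd']
'c': index 1 in ['e', 'c', 'b', 'd'] -> ['c', 'e', 'b', 'd']
'd': index 3 in ['c', 'e', 'b', 'd'] -> ['d', 'c', 'e', 'b']
'b': index 3 in ['d', 'c', 'e', 'b'] -> ['b', 'd', 'c', 'e']
'c': index 2 in ['b', 'd', 'c', 'e'] -> ['c', 'b', 'd', 'e']
'c': index 0 in ['c', 'b', 'd', 'e'] -> ['c', 'b', 'd', 'e']
'd': index 2 in ['c', 'b', 'd', 'e'] -> ['d', 'c', 'b', 'e']
'e': index 3 in ['d', 'c', 'b', 'e'] -> ['e', 'd', 'c', 'b']
'd': index 1 in ['e', 'd', 'c', 'b'] -> ['d', 'e', 'c', 'b']
'c': index 2 in ['d', 'e', 'c', 'b'] -> ['c', 'd', 'e', 'b']


Output: [0, 1, 3, 1, 3, 3, 2, 0, 2, 3, 1, 2]


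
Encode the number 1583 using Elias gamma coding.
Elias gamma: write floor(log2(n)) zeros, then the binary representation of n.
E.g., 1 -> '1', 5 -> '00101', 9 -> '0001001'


num_bits = floor(log2(1583)) + 1 = 11
leading_zeros = num_bits - 1 = 10
binary(1583) = 11000101111

Elias gamma(1583) = '0000000000' + '11000101111' = 000000000011000101111 (21 bits)


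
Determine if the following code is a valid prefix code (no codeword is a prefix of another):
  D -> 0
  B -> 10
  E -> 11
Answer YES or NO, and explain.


Checking each pair (does one codeword prefix another?):
  D='0' vs B='10': no prefix
  D='0' vs E='11': no prefix
  B='10' vs D='0': no prefix
  B='10' vs E='11': no prefix
  E='11' vs D='0': no prefix
  E='11' vs B='10': no prefix
No violation found over all pairs.

YES -- this is a valid prefix code. No codeword is a prefix of any other codeword.


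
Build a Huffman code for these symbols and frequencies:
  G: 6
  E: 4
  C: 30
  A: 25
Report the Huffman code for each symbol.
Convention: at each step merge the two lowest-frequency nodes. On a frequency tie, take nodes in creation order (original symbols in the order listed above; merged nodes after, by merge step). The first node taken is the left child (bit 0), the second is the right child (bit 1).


Huffman tree construction:
Step 1: Merge E(4) + G(6) = 10
Step 2: Merge (E+G)(10) + A(25) = 35
Step 3: Merge C(30) + ((E+G)+A)(35) = 65
Read each symbol's code off the tree from the root (left child = 0, right child = 1).

Codes:
  G: 101 (length 3)
  E: 100 (length 3)
  C: 0 (length 1)
  A: 11 (length 2)
Average code length: 110/65 = 1.6923 bits/symbol


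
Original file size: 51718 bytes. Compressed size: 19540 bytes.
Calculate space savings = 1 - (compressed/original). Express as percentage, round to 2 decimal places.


ratio = compressed/original = 19540/51718 = 0.377818
savings = 1 - ratio = 1 - 0.377818 = 0.622182
as a percentage: 0.622182 * 100 = 62.22%

Space savings = 1 - 19540/51718 = 62.22%


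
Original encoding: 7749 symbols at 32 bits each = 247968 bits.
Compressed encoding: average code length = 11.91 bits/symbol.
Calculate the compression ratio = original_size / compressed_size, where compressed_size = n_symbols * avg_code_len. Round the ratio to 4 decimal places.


original_size = n_symbols * orig_bits = 7749 * 32 = 247968 bits
compressed_size = n_symbols * avg_code_len = 7749 * 11.91 = 92290.59 bits
ratio = original_size / compressed_size = 247968 / 92290.59 = 2.6868

Compression ratio = 2.6868


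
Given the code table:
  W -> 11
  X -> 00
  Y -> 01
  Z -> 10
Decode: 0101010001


Decoding:
01 -> Y
01 -> Y
01 -> Y
00 -> X
01 -> Y


Result: YYYXY


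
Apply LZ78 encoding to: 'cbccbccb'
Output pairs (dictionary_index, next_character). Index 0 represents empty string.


LZ78 encoding steps:
Dictionary: {0: ''}
Step 1: w='' (idx 0), next='c' -> output (0, 'c'), add 'c' as idx 1
Step 2: w='' (idx 0), next='b' -> output (0, 'b'), add 'b' as idx 2
Step 3: w='c' (idx 1), next='c' -> output (1, 'c'), add 'cc' as idx 3
Step 4: w='b' (idx 2), next='c' -> output (2, 'c'), add 'bc' as idx 4
Step 5: w='c' (idx 1), next='b' -> output (1, 'b'), add 'cb' as idx 5


Encoded: [(0, 'c'), (0, 'b'), (1, 'c'), (2, 'c'), (1, 'b')]


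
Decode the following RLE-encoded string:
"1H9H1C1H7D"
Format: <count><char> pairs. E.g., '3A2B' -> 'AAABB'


Expanding each <count><char> pair:
  1H -> 'H'
  9H -> 'HHHHHHHHH'
  1C -> 'C'
  1H -> 'H'
  7D -> 'DDDDDDD'

Decoded = HHHHHHHHHHCHDDDDDDD


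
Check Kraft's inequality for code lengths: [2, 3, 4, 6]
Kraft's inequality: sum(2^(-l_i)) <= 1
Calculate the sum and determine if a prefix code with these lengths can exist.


Sum = 2^(-2) + 2^(-3) + 2^(-4) + 2^(-6)
    = 0.25 + 0.125 + 0.0625 + 0.015625
    = 29/64 = 0.453125
Since 0.453125 <= 1, Kraft's inequality IS satisfied.
A prefix code with these lengths CAN exist.

Kraft sum = 0.453125. Satisfied.


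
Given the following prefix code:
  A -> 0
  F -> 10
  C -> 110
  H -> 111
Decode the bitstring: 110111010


Decoding step by step:
Bits 110 -> C
Bits 111 -> H
Bits 0 -> A
Bits 10 -> F


Decoded message: CHAF


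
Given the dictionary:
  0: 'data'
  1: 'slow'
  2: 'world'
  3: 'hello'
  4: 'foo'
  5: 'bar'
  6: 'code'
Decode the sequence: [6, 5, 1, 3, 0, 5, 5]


Look up each index in the dictionary:
  6 -> 'code'
  5 -> 'bar'
  1 -> 'slow'
  3 -> 'hello'
  0 -> 'data'
  5 -> 'bar'
  5 -> 'bar'

Decoded: "code bar slow hello data bar bar"


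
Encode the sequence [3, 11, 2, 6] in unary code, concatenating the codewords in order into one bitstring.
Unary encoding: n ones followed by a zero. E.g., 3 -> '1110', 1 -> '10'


Encode each number as n ones followed by a terminating 0:
  3 -> 1110 (4 bits)
  11 -> 111111111110 (12 bits)
  2 -> 110 (3 bits)
  6 -> 1111110 (7 bits)
Total length = 4 + 12 + 3 + 7 = 26 bits.

Unary([3, 11, 2, 6]) = 11101111111111101101111110 (26 bits)


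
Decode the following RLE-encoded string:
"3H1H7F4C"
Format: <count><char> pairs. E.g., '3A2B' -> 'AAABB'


Expanding each <count><char> pair:
  3H -> 'HHH'
  1H -> 'H'
  7F -> 'FFFFFFF'
  4C -> 'CCCC'

Decoded = HHHHFFFFFFFCCCC


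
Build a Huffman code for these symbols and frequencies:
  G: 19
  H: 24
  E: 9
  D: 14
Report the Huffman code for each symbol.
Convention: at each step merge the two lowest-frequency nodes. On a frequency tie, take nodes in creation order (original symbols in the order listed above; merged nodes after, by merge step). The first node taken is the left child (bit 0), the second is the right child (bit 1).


Huffman tree construction:
Step 1: Merge E(9) + D(14) = 23
Step 2: Merge G(19) + (E+D)(23) = 42
Step 3: Merge H(24) + (G+(E+D))(42) = 66
Read each symbol's code off the tree from the root (left child = 0, right child = 1).

Codes:
  G: 10 (length 2)
  H: 0 (length 1)
  E: 110 (length 3)
  D: 111 (length 3)
Average code length: 131/66 = 1.9848 bits/symbol


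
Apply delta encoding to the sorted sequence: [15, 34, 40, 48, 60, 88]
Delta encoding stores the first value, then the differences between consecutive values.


First value: 15
Deltas:
  34 - 15 = 19
  40 - 34 = 6
  48 - 40 = 8
  60 - 48 = 12
  88 - 60 = 28


Delta encoded: [15, 19, 6, 8, 12, 28]


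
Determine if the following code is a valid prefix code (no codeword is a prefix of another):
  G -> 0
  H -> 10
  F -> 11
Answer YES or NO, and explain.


Checking each pair (does one codeword prefix another?):
  G='0' vs H='10': no prefix
  G='0' vs F='11': no prefix
  H='10' vs G='0': no prefix
  H='10' vs F='11': no prefix
  F='11' vs G='0': no prefix
  F='11' vs H='10': no prefix
No violation found over all pairs.

YES -- this is a valid prefix code. No codeword is a prefix of any other codeword.


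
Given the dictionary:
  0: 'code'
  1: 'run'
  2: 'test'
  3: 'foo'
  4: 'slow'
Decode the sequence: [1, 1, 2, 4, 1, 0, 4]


Look up each index in the dictionary:
  1 -> 'run'
  1 -> 'run'
  2 -> 'test'
  4 -> 'slow'
  1 -> 'run'
  0 -> 'code'
  4 -> 'slow'

Decoded: "run run test slow run code slow"


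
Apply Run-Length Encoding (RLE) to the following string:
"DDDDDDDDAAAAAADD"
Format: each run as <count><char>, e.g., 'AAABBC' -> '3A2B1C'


Scanning runs left to right:
  i=0: run of 'D' x 8 -> '8D'
  i=8: run of 'A' x 6 -> '6A'
  i=14: run of 'D' x 2 -> '2D'

RLE = 8D6A2D


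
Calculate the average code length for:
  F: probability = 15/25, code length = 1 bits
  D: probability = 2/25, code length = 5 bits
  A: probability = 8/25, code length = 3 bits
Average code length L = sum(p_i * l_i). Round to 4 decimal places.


Weighted contributions p_i * l_i:
  F: (15/25) * 1 = 15/25
  D: (2/25) * 5 = 10/25
  A: (8/25) * 3 = 24/25
Sum = (15 + 10 + 24)/25 = 49/25

L = 49/25 = 1.9600 bits/symbol


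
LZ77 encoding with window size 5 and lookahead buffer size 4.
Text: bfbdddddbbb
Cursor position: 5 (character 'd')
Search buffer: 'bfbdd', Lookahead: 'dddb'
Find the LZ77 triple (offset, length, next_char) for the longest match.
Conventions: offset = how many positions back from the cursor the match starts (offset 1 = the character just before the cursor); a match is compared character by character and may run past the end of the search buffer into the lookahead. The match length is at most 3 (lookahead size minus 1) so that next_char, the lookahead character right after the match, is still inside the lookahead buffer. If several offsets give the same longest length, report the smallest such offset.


Try each offset into the search buffer:
  offset=1 (pos 4, char 'd'): match length 3
  offset=2 (pos 3, char 'd'): match length 3
  offset=3 (pos 2, char 'b'): match length 0
  offset=4 (pos 1, char 'f'): match length 0
  offset=5 (pos 0, char 'b'): match length 0
Longest match has length 3, found at offsets 1, 2; take the smallest, offset 1.
next_char = character at position 5 + 3 = 8 -> 'b'

Best match: offset=1, length=3 (matching 'ddd' starting at position 4)
LZ77 triple: (1, 3, 'b')


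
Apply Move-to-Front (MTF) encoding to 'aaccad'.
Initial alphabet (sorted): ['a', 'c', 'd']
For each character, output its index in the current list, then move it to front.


MTF encoding:
'a': index 0 in ['a', 'c', 'd'] -> ['a', 'c', 'd']
'a': index 0 in ['a', 'c', 'd'] -> ['a', 'c', 'd']
'c': index 1 in ['a', 'c', 'd'] -> ['c', 'a', 'd']
'c': index 0 in ['c', 'a', 'd'] -> ['c', 'a', 'd']
'a': index 1 in ['c', 'a', 'd'] -> ['a', 'c', 'd']
'd': index 2 in ['a', 'c', 'd'] -> ['d', 'a', 'c']


Output: [0, 0, 1, 0, 1, 2]


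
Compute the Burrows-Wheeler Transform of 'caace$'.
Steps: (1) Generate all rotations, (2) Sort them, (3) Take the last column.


Rotations (sorted):
  0: $caace -> last char: e
  1: aace$c -> last char: c
  2: ace$ca -> last char: a
  3: caace$ -> last char: $
  4: ce$caa -> last char: a
  5: e$caac -> last char: c


BWT = eca$ac


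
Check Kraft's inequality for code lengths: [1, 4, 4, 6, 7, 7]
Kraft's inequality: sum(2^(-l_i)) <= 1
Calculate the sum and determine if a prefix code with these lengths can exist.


Sum = 2^(-1) + 2^(-4) + 2^(-4) + 2^(-6) + 2^(-7) + 2^(-7)
    = 0.5 + 0.0625 + 0.0625 + 0.015625 + 0.0078125 + 0.0078125
    = 84/128 = 0.65625
Since 0.65625 <= 1, Kraft's inequality IS satisfied.
A prefix code with these lengths CAN exist.

Kraft sum = 0.65625. Satisfied.


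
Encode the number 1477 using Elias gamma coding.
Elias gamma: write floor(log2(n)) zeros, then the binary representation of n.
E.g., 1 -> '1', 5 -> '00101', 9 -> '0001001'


num_bits = floor(log2(1477)) + 1 = 11
leading_zeros = num_bits - 1 = 10
binary(1477) = 10111000101

Elias gamma(1477) = '0000000000' + '10111000101' = 000000000010111000101 (21 bits)


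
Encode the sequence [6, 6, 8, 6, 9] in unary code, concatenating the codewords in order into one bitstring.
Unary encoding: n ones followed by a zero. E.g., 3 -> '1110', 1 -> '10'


Encode each number as n ones followed by a terminating 0:
  6 -> 1111110 (7 bits)
  6 -> 1111110 (7 bits)
  8 -> 111111110 (9 bits)
  6 -> 1111110 (7 bits)
  9 -> 1111111110 (10 bits)
Total length = 7 + 7 + 9 + 7 + 10 = 40 bits.

Unary([6, 6, 8, 6, 9]) = 1111110111111011111111011111101111111110 (40 bits)


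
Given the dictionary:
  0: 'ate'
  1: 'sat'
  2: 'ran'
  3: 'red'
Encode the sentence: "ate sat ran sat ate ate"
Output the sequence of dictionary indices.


Look up each word in the dictionary:
  'ate' -> 0
  'sat' -> 1
  'ran' -> 2
  'sat' -> 1
  'ate' -> 0
  'ate' -> 0

Encoded: [0, 1, 2, 1, 0, 0]


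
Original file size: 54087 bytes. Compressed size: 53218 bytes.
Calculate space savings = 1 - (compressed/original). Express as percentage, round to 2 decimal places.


ratio = compressed/original = 53218/54087 = 0.983933
savings = 1 - ratio = 1 - 0.983933 = 0.016067
as a percentage: 0.016067 * 100 = 1.61%

Space savings = 1 - 53218/54087 = 1.61%


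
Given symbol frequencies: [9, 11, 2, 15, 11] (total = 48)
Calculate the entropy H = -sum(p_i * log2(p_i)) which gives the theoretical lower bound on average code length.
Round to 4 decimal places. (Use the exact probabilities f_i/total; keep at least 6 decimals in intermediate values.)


Per-symbol terms -p_i * log2(p_i) with p_i = f_i/48:
  p = 9/48 = 0.187500: log2(p) = -2.415037, -p*log2(p) = 0.452820
  p = 11/48 = 0.229167: log2(p) = -2.125531, -p*log2(p) = 0.487101
  p = 2/48 = 0.041667: log2(p) = -4.584963, -p*log2(p) = 0.191040
  p = 15/48 = 0.312500: log2(p) = -1.678072, -p*log2(p) = 0.524397
  p = 11/48 = 0.229167: log2(p) = -2.125531, -p*log2(p) = 0.487101
H = 0.452820 + 0.487101 + 0.191040 + 0.524397 + 0.487101 = 2.142459

H = 2.1425 bits/symbol


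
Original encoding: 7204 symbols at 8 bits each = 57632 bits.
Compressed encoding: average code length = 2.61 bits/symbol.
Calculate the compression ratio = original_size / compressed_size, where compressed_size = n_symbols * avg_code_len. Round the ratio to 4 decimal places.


original_size = n_symbols * orig_bits = 7204 * 8 = 57632 bits
compressed_size = n_symbols * avg_code_len = 7204 * 2.61 = 18802.44 bits
ratio = original_size / compressed_size = 57632 / 18802.44 = 3.0651

Compression ratio = 3.0651


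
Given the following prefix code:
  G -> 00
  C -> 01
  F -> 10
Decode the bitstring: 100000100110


Decoding step by step:
Bits 10 -> F
Bits 00 -> G
Bits 00 -> G
Bits 10 -> F
Bits 01 -> C
Bits 10 -> F


Decoded message: FGGFCF


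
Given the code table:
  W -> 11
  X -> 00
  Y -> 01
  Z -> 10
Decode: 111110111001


Decoding:
11 -> W
11 -> W
10 -> Z
11 -> W
10 -> Z
01 -> Y


Result: WWZWZY


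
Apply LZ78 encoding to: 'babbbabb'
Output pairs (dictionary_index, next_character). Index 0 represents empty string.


LZ78 encoding steps:
Dictionary: {0: ''}
Step 1: w='' (idx 0), next='b' -> output (0, 'b'), add 'b' as idx 1
Step 2: w='' (idx 0), next='a' -> output (0, 'a'), add 'a' as idx 2
Step 3: w='b' (idx 1), next='b' -> output (1, 'b'), add 'bb' as idx 3
Step 4: w='b' (idx 1), next='a' -> output (1, 'a'), add 'ba' as idx 4
Step 5: w='bb' (idx 3), end of input -> output (3, '')


Encoded: [(0, 'b'), (0, 'a'), (1, 'b'), (1, 'a'), (3, '')]


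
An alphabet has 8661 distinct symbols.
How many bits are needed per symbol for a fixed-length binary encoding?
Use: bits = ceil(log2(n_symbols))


log2(8661) = 13.0803
Bracket: 2^13 = 8192 < 8661 <= 2^14 = 16384
So ceil(log2(8661)) = 14

bits = ceil(log2(8661)) = ceil(13.0803) = 14 bits


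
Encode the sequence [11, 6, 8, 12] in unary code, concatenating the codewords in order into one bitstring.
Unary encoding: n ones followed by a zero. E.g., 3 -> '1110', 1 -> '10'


Encode each number as n ones followed by a terminating 0:
  11 -> 111111111110 (12 bits)
  6 -> 1111110 (7 bits)
  8 -> 111111110 (9 bits)
  12 -> 1111111111110 (13 bits)
Total length = 12 + 7 + 9 + 13 = 41 bits.

Unary([11, 6, 8, 12]) = 11111111111011111101111111101111111111110 (41 bits)


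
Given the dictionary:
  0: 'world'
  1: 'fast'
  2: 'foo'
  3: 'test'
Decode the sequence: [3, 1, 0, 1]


Look up each index in the dictionary:
  3 -> 'test'
  1 -> 'fast'
  0 -> 'world'
  1 -> 'fast'

Decoded: "test fast world fast"


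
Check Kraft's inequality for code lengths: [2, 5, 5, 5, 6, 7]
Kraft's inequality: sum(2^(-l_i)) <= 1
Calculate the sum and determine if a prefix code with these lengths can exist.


Sum = 2^(-2) + 2^(-5) + 2^(-5) + 2^(-5) + 2^(-6) + 2^(-7)
    = 0.25 + 0.03125 + 0.03125 + 0.03125 + 0.015625 + 0.0078125
    = 47/128 = 0.3671875
Since 0.3671875 <= 1, Kraft's inequality IS satisfied.
A prefix code with these lengths CAN exist.

Kraft sum = 0.3671875. Satisfied.


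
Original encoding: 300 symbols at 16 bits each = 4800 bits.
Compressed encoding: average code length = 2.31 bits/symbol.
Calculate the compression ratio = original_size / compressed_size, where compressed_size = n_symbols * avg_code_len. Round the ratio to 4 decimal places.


original_size = n_symbols * orig_bits = 300 * 16 = 4800 bits
compressed_size = n_symbols * avg_code_len = 300 * 2.31 = 693.0 bits
ratio = original_size / compressed_size = 4800 / 693.0 = 6.9264

Compression ratio = 6.9264


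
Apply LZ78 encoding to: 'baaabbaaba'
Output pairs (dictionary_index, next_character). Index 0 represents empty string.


LZ78 encoding steps:
Dictionary: {0: ''}
Step 1: w='' (idx 0), next='b' -> output (0, 'b'), add 'b' as idx 1
Step 2: w='' (idx 0), next='a' -> output (0, 'a'), add 'a' as idx 2
Step 3: w='a' (idx 2), next='a' -> output (2, 'a'), add 'aa' as idx 3
Step 4: w='b' (idx 1), next='b' -> output (1, 'b'), add 'bb' as idx 4
Step 5: w='aa' (idx 3), next='b' -> output (3, 'b'), add 'aab' as idx 5
Step 6: w='a' (idx 2), end of input -> output (2, '')


Encoded: [(0, 'b'), (0, 'a'), (2, 'a'), (1, 'b'), (3, 'b'), (2, '')]


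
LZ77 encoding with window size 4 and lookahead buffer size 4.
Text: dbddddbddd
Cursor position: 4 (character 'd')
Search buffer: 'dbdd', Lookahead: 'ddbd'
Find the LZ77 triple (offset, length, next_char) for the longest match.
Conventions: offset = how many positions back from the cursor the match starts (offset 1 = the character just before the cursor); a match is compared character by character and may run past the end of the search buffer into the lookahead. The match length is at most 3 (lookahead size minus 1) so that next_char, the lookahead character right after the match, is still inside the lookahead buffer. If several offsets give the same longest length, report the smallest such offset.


Try each offset into the search buffer:
  offset=1 (pos 3, char 'd'): match length 2
  offset=2 (pos 2, char 'd'): match length 2
  offset=3 (pos 1, char 'b'): match length 0
  offset=4 (pos 0, char 'd'): match length 1
Longest match has length 2, found at offsets 1, 2; take the smallest, offset 1.
next_char = character at position 4 + 2 = 6 -> 'b'

Best match: offset=1, length=2 (matching 'dd' starting at position 3)
LZ77 triple: (1, 2, 'b')


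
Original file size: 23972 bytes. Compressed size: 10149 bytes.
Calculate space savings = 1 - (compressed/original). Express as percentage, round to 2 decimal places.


ratio = compressed/original = 10149/23972 = 0.423369
savings = 1 - ratio = 1 - 0.423369 = 0.576631
as a percentage: 0.576631 * 100 = 57.66%

Space savings = 1 - 10149/23972 = 57.66%


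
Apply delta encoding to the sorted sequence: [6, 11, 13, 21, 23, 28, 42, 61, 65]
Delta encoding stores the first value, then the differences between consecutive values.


First value: 6
Deltas:
  11 - 6 = 5
  13 - 11 = 2
  21 - 13 = 8
  23 - 21 = 2
  28 - 23 = 5
  42 - 28 = 14
  61 - 42 = 19
  65 - 61 = 4


Delta encoded: [6, 5, 2, 8, 2, 5, 14, 19, 4]


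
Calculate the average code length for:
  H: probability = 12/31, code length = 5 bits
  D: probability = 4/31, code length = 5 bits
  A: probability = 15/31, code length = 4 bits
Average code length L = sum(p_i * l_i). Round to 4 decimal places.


Weighted contributions p_i * l_i:
  H: (12/31) * 5 = 60/31
  D: (4/31) * 5 = 20/31
  A: (15/31) * 4 = 60/31
Sum = (60 + 20 + 60)/31 = 140/31

L = 140/31 = 4.5161 bits/symbol


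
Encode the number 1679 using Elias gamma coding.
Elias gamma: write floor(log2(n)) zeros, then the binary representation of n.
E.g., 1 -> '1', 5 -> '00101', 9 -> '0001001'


num_bits = floor(log2(1679)) + 1 = 11
leading_zeros = num_bits - 1 = 10
binary(1679) = 11010001111

Elias gamma(1679) = '0000000000' + '11010001111' = 000000000011010001111 (21 bits)


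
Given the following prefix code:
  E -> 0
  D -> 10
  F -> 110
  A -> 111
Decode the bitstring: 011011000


Decoding step by step:
Bits 0 -> E
Bits 110 -> F
Bits 110 -> F
Bits 0 -> E
Bits 0 -> E


Decoded message: EFFEE


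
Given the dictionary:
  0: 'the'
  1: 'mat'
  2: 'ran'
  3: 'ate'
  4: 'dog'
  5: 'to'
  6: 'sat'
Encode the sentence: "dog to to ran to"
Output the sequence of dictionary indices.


Look up each word in the dictionary:
  'dog' -> 4
  'to' -> 5
  'to' -> 5
  'ran' -> 2
  'to' -> 5

Encoded: [4, 5, 5, 2, 5]


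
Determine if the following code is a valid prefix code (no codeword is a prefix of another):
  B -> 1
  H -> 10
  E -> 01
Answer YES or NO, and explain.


Checking each pair (does one codeword prefix another?):
  B='1' vs H='10': prefix -- VIOLATION

NO -- this is NOT a valid prefix code. B (1) is a prefix of H (10).


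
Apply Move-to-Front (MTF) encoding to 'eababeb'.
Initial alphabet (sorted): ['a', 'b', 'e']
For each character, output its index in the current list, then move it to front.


MTF encoding:
'e': index 2 in ['a', 'b', 'e'] -> ['e', 'a', 'b']
'a': index 1 in ['e', 'a', 'b'] -> ['a', 'e', 'b']
'b': index 2 in ['a', 'e', 'b'] -> ['b', 'a', 'e']
'a': index 1 in ['b', 'a', 'e'] -> ['a', 'b', 'e']
'b': index 1 in ['a', 'b', 'e'] -> ['b', 'a', 'e']
'e': index 2 in ['b', 'a', 'e'] -> ['e', 'b', 'a']
'b': index 1 in ['e', 'b', 'a'] -> ['b', 'e', 'a']


Output: [2, 1, 2, 1, 1, 2, 1]
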